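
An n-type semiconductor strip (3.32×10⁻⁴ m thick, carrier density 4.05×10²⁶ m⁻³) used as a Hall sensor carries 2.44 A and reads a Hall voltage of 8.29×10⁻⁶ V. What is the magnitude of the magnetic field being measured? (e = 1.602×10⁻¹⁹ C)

B ≈ 0.0732 T

From V_H = IB/(n e t), B = V_H n e t / I.
B = (8.29×10⁻⁶)(4.05×10²⁶)(1.602×10⁻¹⁹)(3.32×10⁻⁴)/2.44 ≈ 0.0732 T.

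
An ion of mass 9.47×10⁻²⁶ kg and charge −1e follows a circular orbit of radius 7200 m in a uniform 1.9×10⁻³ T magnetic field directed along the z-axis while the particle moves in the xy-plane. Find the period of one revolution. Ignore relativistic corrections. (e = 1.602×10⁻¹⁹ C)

T ≈ 2.0×10⁻³ s

The cyclotron period depends only on m, q, B: T = 2πm/(|q|B).
T = 2π(9.47×10⁻²⁶)/((1.602×10⁻¹⁹)(1.9×10⁻³)) ≈ 2.0×10⁻³ s.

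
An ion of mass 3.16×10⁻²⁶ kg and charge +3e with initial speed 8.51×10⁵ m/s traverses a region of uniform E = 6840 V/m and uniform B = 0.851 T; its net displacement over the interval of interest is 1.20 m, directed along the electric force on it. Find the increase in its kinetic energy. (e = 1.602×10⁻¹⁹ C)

ΔKE ≈ 3.94×10⁻¹⁵ J

The magnetic force is always ⟂ v and does no work; only the electric force changes KE.
ΔKE = F_E · d = |q|E d = (4.806×10⁻¹⁹)(6840)(1.20) ≈ 3.94×10⁻¹⁵ J.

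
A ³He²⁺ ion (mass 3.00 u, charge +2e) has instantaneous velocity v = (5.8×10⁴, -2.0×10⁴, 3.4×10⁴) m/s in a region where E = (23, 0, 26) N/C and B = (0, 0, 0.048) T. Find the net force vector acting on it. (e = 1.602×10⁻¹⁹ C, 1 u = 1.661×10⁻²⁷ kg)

F ≈ (-3.00×10⁻¹⁶, -8.92×10⁻¹⁶, 8.33×10⁻¹⁸) N

v×B = (-960, -2780, 0) N/C.
E + v×B = (-937, -2780, 26.0) N/C.
F = q(E + v×B) = (3.204×10⁻¹⁹ C)·(-937, -2780, 26.0) = (-3.00×10⁻¹⁶, -8.92×10⁻¹⁶, 8.33×10⁻¹⁸) N.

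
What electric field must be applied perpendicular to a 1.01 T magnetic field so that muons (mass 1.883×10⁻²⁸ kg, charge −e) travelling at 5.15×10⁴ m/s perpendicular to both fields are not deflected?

For straight-line motion qE = qvB, so E = vB.
E = 5.15×10⁴ × 1.01 = 5.20×10⁴ V/m.

E = 5.20×10⁴ V/m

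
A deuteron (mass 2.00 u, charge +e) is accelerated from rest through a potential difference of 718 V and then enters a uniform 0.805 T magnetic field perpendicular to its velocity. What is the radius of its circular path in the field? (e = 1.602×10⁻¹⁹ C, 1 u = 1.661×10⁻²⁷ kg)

Acceleration: |q|V = ½mv² ⇒ v = √(2|q|V/m) = √(2·1.602×10⁻¹⁹·718/3.322×10⁻²⁷) ≈ 2.632×10⁵ m/s.
In the field: r = mv/(|q|B) = (3.322×10⁻²⁷)(2.632×10⁵)/((1.602×10⁻¹⁹)(0.805)) ≈ 6.78×10⁻³ m.

r ≈ 6.78×10⁻³ m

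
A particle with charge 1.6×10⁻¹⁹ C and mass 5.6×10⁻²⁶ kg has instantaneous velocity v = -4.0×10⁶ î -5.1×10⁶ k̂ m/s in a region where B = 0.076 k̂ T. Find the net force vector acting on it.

v×B = (0, 3.04×10⁵, 0) N/C.
F = q v×B = (1.6×10⁻¹⁹ C)·(0, 3.04×10⁵, 0) = (0, 4.86×10⁻¹⁴, 0) N.

F ≈ (0, 4.86×10⁻¹⁴, 0) N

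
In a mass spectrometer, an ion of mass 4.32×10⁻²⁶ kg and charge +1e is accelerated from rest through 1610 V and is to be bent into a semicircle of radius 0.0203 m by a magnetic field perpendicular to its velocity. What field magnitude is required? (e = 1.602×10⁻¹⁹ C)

v = √(2|q|V/m) = √(2·1.602×10⁻¹⁹·1610/4.32×10⁻²⁶) ≈ 1.093×10⁵ m/s.
B = mv/(|q|r) = (4.32×10⁻²⁶)(1.093×10⁵)/((1.602×10⁻¹⁹)(0.0203)) ≈ 1.45 T.

B ≈ 1.45 T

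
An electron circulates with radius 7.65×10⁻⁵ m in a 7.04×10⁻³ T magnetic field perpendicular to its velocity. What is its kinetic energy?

v = |q|Br/m, then KE = ½mv² = (qBr)²/(2m).
v = (1.602×10⁻¹⁹)(7.04×10⁻³)(7.65×10⁻⁵)/9.109×10⁻³¹ ≈ 9.472×10⁴ m/s.
KE = ½(9.109×10⁻³¹)(9.472×10⁴)² ≈ 4.09×10⁻²¹ J = 0.0255 eV.

KE ≈ 0.0255 eV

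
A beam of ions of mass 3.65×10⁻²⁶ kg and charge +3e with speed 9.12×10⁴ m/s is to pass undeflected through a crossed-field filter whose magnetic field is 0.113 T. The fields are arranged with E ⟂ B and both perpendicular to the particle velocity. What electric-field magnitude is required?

E = 1.03×10⁴ V/m

For straight-line motion qE = qvB, so E = vB.
E = 9.12×10⁴ × 0.113 = 1.03×10⁴ V/m.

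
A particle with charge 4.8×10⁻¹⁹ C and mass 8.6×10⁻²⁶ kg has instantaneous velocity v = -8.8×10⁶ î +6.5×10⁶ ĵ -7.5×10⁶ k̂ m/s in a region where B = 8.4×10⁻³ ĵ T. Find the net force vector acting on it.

v×B = (6.30×10⁴, 0, -7.39×10⁴) N/C.
F = q v×B = (4.8×10⁻¹⁹ C)·(6.30×10⁴, 0, -7.39×10⁴) = (3.02×10⁻¹⁴, 0, -3.55×10⁻¹⁴) N.

F ≈ (3.02×10⁻¹⁴, 0, -3.55×10⁻¹⁴) N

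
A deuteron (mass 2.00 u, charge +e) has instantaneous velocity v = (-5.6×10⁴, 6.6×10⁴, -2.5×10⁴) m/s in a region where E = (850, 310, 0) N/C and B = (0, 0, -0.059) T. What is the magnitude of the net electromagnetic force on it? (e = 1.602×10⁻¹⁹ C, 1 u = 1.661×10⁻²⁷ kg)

v×B = (-3890, -3300, 0) N/C.
E + v×B = (-3040, -2990, 0) N/C.
F = q(E + v×B) = (1.602×10⁻¹⁹ C)·(-3040, -2990, 0) = (-4.88×10⁻¹⁶, -4.80×10⁻¹⁶, 0) N.
|F| = 6.84×10⁻¹⁶ N.

|F| ≈ 6.84×10⁻¹⁶ N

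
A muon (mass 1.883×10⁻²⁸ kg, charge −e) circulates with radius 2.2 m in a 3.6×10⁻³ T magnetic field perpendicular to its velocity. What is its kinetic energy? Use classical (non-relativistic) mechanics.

KE ≈ 4.3×10⁻¹⁵ J

v = |q|Br/m, then KE = ½mv² = (qBr)²/(2m).
v = (1.602×10⁻¹⁹)(3.6×10⁻³)(2.2)/1.883×10⁻²⁸ ≈ 6.738×10⁶ m/s.
KE = ½(1.883×10⁻²⁸)(6.738×10⁶)² ≈ 4.3×10⁻¹⁵ J.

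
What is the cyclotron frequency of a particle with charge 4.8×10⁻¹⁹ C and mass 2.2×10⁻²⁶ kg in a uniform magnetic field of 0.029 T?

f = |q|B/(2πm).
f = (4.8×10⁻¹⁹)(0.029)/(2π·2.2×10⁻²⁶) ≈ 1.0×10⁵ Hz.

f ≈ 1.0×10⁵ Hz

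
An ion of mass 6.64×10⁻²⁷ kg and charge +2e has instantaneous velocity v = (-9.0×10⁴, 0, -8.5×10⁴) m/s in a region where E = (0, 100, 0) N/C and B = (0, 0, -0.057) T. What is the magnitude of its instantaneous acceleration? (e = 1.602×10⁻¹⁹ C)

|a| ≈ 2.43×10¹¹ m/s²

v×B = (0, -5130, 0) N/C.
E + v×B = (0, -5030, 0) N/C.
F = q(E + v×B) = (3.204×10⁻¹⁹ C)·(0, -5030, 0) = (0, -1.61×10⁻¹⁵, 0) N.
|a| = |F|/m = 1.612×10⁻¹⁵/6.64×10⁻²⁷ ≈ 2.43×10¹¹ m/s².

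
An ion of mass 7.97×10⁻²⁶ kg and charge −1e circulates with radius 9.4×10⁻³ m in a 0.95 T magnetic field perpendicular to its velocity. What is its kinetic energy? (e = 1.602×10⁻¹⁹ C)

v = |q|Br/m, then KE = ½mv² = (qBr)²/(2m).
v = (1.602×10⁻¹⁹)(0.95)(9.4×10⁻³)/7.97×10⁻²⁶ ≈ 1.795×10⁴ m/s.
KE = ½(7.97×10⁻²⁶)(1.795×10⁴)² ≈ 1.3×10⁻¹⁷ J.

KE ≈ 1.3×10⁻¹⁷ J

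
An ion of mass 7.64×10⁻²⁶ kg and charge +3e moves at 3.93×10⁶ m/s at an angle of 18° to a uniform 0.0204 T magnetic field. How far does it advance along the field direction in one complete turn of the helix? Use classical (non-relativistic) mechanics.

v∥ = v cosθ = 3.93×10⁶·cos18° ≈ 3.738×10⁶ m/s.
T = 2πm/(|q|B) = 2π(7.64×10⁻²⁶)/((4.806×10⁻¹⁹)(0.0204)) ≈ 4.896×10⁻⁵ s.
pitch = v∥ T = (3.738×10⁶)(4.896×10⁻⁵) ≈ 183 m.

p ≈ 183 m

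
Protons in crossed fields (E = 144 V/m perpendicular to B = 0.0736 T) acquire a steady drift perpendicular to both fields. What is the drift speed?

v_d ≈ 1960 m/s

In crossed fields the guiding centre drifts at v_d = |E×B|/B² = E/B, independent of charge and mass.
v_d = 144/0.0736 = 1960 m/s.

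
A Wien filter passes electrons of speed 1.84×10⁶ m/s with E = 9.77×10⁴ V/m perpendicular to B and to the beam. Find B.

B = 0.0531 T

Balance of forces in the selector: qE = qvB ⇒ B = E/v.
B = 9.77×10⁴/1.84×10⁶ = 0.0531 T.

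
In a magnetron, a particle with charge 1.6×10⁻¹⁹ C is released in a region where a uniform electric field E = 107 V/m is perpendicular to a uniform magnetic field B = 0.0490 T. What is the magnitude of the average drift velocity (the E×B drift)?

The steady drift has the magnetic force balancing the electric force, so v_d = E/B.
v_d = 107/0.0490 = 2180 m/s.

v_d ≈ 2180 m/s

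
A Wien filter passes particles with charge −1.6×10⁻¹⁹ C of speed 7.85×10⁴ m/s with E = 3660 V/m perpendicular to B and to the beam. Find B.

B = 0.0466 T

Balance of forces in the selector: qE = qvB ⇒ B = E/v.
B = 3660/7.85×10⁴ = 0.0466 T.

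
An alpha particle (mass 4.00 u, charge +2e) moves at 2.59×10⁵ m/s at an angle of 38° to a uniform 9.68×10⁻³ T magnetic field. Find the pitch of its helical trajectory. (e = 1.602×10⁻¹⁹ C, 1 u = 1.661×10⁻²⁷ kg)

v∥ = v cosθ = 2.59×10⁵·cos38° ≈ 2.041×10⁵ m/s.
T = 2πm/(|q|B) = 2π(6.644×10⁻²⁷)/((3.204×10⁻¹⁹)(9.68×10⁻³)) ≈ 1.346×10⁻⁵ s.
pitch = v∥ T = (2.041×10⁵)(1.346×10⁻⁵) ≈ 2.75 m.

p ≈ 2.75 m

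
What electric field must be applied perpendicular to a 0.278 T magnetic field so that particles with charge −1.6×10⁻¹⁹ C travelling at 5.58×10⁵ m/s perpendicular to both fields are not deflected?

E = 1.55×10⁵ V/m

For straight-line motion qE = qvB, so E = vB.
E = 5.58×10⁵ × 0.278 = 1.55×10⁵ V/m.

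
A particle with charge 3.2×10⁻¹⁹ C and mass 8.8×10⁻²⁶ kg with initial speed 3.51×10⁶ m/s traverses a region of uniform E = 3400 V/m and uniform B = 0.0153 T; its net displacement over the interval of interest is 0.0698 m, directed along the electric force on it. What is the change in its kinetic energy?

The magnetic force is always ⟂ v and does no work; only the electric force changes KE.
ΔKE = F_E · d = |q|E d = (3.2×10⁻¹⁹)(3400)(0.0698) ≈ 7.59×10⁻¹⁷ J.

ΔKE ≈ 7.59×10⁻¹⁷ J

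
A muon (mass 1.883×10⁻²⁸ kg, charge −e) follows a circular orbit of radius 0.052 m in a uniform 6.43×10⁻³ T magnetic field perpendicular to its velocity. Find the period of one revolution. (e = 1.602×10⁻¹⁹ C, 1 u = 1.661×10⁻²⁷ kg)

The cyclotron period depends only on m, q, B: T = 2πm/(|q|B).
T = 2π(1.883×10⁻²⁸)/((1.602×10⁻¹⁹)(6.43×10⁻³)) ≈ 1.15×10⁻⁶ s.

T ≈ 1.15×10⁻⁶ s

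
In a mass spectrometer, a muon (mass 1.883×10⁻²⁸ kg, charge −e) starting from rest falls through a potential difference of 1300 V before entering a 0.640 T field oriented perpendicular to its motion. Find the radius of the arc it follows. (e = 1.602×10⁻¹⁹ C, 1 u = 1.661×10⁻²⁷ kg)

Acceleration: |q|V = ½mv² ⇒ v = √(2|q|V/m) = √(2·1.602×10⁻¹⁹·1300/1.883×10⁻²⁸) ≈ 1.487×10⁶ m/s.
In the field: r = mv/(|q|B) = (1.883×10⁻²⁸)(1.487×10⁶)/((1.602×10⁻¹⁹)(0.640)) ≈ 2.73×10⁻³ m.

r ≈ 2.73×10⁻³ m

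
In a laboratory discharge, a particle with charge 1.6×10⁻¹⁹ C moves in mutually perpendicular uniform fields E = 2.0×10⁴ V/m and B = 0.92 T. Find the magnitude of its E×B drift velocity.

v_d ≈ 2.2×10⁴ m/s

The steady drift has the magnetic force balancing the electric force, so v_d = E/B.
v_d = 2.0×10⁴/0.92 = 2.2×10⁴ m/s.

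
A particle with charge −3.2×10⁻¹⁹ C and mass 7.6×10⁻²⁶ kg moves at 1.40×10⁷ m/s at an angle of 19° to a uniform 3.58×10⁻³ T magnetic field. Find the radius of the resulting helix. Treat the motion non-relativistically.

v⊥ = v sinθ = 1.40×10⁷·sin19° ≈ 4.558×10⁶ m/s.
r = m v⊥/(|q|B) = (7.6×10⁻²⁶)(4.558×10⁶)/((3.2×10⁻¹⁹)(3.58×10⁻³)) ≈ 302 m.

r ≈ 302 m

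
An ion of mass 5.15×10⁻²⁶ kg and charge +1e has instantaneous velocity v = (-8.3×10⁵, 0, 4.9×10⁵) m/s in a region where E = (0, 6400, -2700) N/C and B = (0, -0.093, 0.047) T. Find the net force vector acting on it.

v×B = (4.56×10⁴, 3.90×10⁴, 7.72×10⁴) N/C.
E + v×B = (4.56×10⁴, 4.54×10⁴, 7.45×10⁴) N/C.
F = q(E + v×B) = (1.602×10⁻¹⁹ C)·(4.56×10⁴, 4.54×10⁴, 7.45×10⁴) = (7.30×10⁻¹⁵, 7.27×10⁻¹⁵, 1.19×10⁻¹⁴) N.

F ≈ (7.30×10⁻¹⁵, 7.27×10⁻¹⁵, 1.19×10⁻¹⁴) N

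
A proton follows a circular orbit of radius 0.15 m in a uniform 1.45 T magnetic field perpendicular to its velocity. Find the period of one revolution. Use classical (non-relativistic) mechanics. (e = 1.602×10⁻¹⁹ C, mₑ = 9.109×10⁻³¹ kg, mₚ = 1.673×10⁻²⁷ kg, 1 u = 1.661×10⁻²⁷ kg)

The cyclotron period depends only on m, q, B: T = 2πm/(|q|B).
T = 2π(1.673×10⁻²⁷)/((1.602×10⁻¹⁹)(1.45)) ≈ 4.53×10⁻⁸ s.

T ≈ 4.53×10⁻⁸ s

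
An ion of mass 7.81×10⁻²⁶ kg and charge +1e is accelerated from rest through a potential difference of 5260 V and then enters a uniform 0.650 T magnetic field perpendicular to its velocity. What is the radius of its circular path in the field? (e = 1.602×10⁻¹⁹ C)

r ≈ 0.110 m

Acceleration: |q|V = ½mv² ⇒ v = √(2|q|V/m) = √(2·1.602×10⁻¹⁹·5260/7.81×10⁻²⁶) ≈ 1.469×10⁵ m/s.
In the field: r = mv/(|q|B) = (7.81×10⁻²⁶)(1.469×10⁵)/((1.602×10⁻¹⁹)(0.650)) ≈ 0.110 m.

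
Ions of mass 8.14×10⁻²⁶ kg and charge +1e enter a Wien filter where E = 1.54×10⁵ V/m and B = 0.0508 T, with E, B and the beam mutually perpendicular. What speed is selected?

For undeflected motion the electric and magnetic forces balance: qE = qvB.
v = E/B = 1.54×10⁵/0.0508 = 3.03×10⁶ m/s.
The result is independent of the particle's charge and mass.

v = 3.03×10⁶ m/s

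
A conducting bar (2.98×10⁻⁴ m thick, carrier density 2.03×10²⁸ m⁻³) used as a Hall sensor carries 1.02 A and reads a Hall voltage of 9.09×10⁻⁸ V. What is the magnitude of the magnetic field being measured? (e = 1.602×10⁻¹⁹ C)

B ≈ 0.0864 T

From V_H = IB/(n e t), B = V_H n e t / I.
B = (9.09×10⁻⁸)(2.03×10²⁸)(1.602×10⁻¹⁹)(2.98×10⁻⁴)/1.02 ≈ 0.0864 T.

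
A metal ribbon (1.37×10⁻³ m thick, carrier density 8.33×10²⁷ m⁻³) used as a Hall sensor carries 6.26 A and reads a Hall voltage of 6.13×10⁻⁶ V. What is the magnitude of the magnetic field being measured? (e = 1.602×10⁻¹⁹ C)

From V_H = IB/(n e t), B = V_H n e t / I.
B = (6.13×10⁻⁶)(8.33×10²⁷)(1.602×10⁻¹⁹)(1.37×10⁻³)/6.26 ≈ 1.79 T.

B ≈ 1.79 T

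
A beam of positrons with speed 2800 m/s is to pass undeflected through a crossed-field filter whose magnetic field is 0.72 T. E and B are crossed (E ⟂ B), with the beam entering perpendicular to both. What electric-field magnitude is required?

For straight-line motion qE = qvB, so E = vB.
E = 2800 × 0.72 = 2000 V/m.

E = 2000 V/m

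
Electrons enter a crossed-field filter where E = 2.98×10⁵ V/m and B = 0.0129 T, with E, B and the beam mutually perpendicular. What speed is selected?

For undeflected motion the electric and magnetic forces balance: qE = qvB.
v = E/B = 2.98×10⁵/0.0129 = 2.31×10⁷ m/s.

v = 2.31×10⁷ m/s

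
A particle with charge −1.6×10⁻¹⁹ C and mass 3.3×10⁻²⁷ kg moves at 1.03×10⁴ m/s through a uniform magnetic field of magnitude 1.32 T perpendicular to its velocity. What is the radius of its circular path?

The magnetic force provides the centripetal force: |q|vB = mv²/r.
r = mv/(|q|B) = (3.3×10⁻²⁷)(1.03×10⁴)/((1.6×10⁻¹⁹)(1.32)) ≈ 1.61×10⁻⁴ m.

r ≈ 1.61×10⁻⁴ m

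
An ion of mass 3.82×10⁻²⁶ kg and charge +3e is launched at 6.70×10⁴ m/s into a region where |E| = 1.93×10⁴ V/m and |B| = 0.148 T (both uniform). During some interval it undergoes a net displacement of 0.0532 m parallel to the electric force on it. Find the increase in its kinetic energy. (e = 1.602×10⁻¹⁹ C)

The magnetic force is always ⟂ v and does no work; only the electric force changes KE.
ΔKE = F_E · d = |q|E d = (4.806×10⁻¹⁹)(1.93×10⁴)(0.0532) ≈ 4.93×10⁻¹⁶ J.

ΔKE ≈ 4.93×10⁻¹⁶ J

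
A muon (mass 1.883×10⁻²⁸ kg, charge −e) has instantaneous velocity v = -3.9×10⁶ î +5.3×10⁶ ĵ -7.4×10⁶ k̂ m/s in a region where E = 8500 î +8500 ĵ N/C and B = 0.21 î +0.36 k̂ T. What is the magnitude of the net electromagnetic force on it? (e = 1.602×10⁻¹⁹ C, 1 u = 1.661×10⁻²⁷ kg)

|F| ≈ 3.56×10⁻¹³ N

v×B = (1.91×10⁶, -1.50×10⁵, -1.11×10⁶) N/C.
E + v×B = (1.92×10⁶, -1.42×10⁵, -1.11×10⁶) N/C.
F = q(E + v×B) = (−1.602×10⁻¹⁹ C)·(1.92×10⁶, -1.42×10⁵, -1.11×10⁶) = (-3.07×10⁻¹³, 2.27×10⁻¹⁴, 1.78×10⁻¹³) N.
|F| = 3.56×10⁻¹³ N.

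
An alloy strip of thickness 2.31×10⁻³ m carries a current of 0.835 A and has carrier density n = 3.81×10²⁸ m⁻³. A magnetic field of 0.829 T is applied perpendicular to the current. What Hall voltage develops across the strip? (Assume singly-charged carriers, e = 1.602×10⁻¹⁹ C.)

V_H ≈ 4.91×10⁻⁸ V

V_H = IB/(n e t).
V_H = (0.835)(0.829)/((3.81×10²⁸)(1.602×10⁻¹⁹)(2.31×10⁻³)) ≈ 4.91×10⁻⁸ V.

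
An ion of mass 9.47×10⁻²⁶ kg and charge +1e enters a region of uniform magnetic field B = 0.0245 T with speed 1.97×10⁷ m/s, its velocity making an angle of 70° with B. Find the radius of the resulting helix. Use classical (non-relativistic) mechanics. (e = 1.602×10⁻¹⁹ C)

v⊥ = v sinθ = 1.97×10⁷·sin70° ≈ 1.851×10⁷ m/s.
r = m v⊥/(|q|B) = (9.47×10⁻²⁶)(1.851×10⁷)/((1.602×10⁻¹⁹)(0.0245)) ≈ 447 m.

r ≈ 447 m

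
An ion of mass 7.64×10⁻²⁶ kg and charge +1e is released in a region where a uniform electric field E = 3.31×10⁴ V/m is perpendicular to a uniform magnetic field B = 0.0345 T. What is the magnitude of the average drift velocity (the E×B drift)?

v_d ≈ 9.59×10⁵ m/s

The steady drift has the magnetic force balancing the electric force, so v_d = E/B.
v_d = 3.31×10⁴/0.0345 = 9.59×10⁵ m/s.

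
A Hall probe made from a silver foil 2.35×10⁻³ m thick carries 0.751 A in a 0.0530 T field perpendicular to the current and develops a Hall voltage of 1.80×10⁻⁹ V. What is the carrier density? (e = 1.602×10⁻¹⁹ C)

n ≈ 5.87×10²⁸ m⁻³

From V_H = IB/(n e t), n = IB/(V_H e t).
n = (0.751)(0.0530)/((1.80×10⁻⁹)(1.602×10⁻¹⁹)(2.35×10⁻³)) ≈ 5.87×10²⁸ m⁻³.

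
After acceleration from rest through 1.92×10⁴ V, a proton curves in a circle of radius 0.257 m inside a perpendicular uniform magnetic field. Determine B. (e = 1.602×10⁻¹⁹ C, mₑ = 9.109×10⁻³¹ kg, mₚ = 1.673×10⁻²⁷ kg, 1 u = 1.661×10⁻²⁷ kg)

B ≈ 0.0779 T

v = √(2|q|V/m) = √(2·1.602×10⁻¹⁹·1.92×10⁴/1.673×10⁻²⁷) ≈ 1.918×10⁶ m/s.
B = mv/(|q|r) = (1.673×10⁻²⁷)(1.918×10⁶)/((1.602×10⁻¹⁹)(0.257)) ≈ 0.0779 T.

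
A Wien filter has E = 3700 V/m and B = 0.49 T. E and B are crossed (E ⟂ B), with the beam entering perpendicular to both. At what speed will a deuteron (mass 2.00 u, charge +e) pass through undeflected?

Straight-line motion ⇒ electric and magnetic forces cancel, so E = vB.
v = E/B = 3700/0.49 = 7600 m/s.

v = 7600 m/s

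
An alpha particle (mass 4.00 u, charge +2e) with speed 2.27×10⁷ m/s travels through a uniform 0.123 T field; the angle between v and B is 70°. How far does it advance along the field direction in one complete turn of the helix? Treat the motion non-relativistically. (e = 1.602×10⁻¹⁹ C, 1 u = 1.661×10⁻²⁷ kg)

v∥ = v cosθ = 2.27×10⁷·cos70° ≈ 7.764×10⁶ m/s.
T = 2πm/(|q|B) = 2π(6.644×10⁻²⁷)/((3.204×10⁻¹⁹)(0.123)) ≈ 1.059×10⁻⁶ s.
pitch = v∥ T = (7.764×10⁶)(1.059×10⁻⁶) ≈ 8.22 m.

p ≈ 8.22 m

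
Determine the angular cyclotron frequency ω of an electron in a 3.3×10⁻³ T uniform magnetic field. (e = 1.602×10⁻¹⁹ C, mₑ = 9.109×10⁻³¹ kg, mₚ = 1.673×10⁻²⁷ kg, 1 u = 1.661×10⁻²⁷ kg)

ω ≈ 5.8×10⁸ rad/s

ω = |q|B/m.
ω = (1.602×10⁻¹⁹)(3.3×10⁻³)/9.109×10⁻³¹ ≈ 5.8×10⁸ rad/s.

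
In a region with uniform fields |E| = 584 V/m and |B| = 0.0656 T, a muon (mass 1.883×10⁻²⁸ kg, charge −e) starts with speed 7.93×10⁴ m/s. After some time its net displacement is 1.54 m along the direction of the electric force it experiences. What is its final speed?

B does no work; ΔKE = |q|E d.
½mv_f² = ½mv₀² + |q|Ed = ½(1.883×10⁻²⁸)(7.93×10⁴)² + (1.602×10⁻¹⁹)(584)(1.54) ≈ 5.921×10⁻¹⁹ J + 1.441×10⁻¹⁶ J ≈ 1.447×10⁻¹⁶ J.
v_f = √(2·1.447×10⁻¹⁶/1.883×10⁻²⁸) ≈ 1.24×10⁶ m/s.

v_f ≈ 1.24×10⁶ m/s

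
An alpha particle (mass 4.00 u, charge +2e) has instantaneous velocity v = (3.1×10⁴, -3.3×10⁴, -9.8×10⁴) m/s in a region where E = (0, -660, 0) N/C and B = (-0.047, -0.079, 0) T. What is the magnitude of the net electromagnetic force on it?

v×B = (-7740, 4610, -4000) N/C.
E + v×B = (-7740, 3950, -4000) N/C.
F = q(E + v×B) = (3.204×10⁻¹⁹ C)·(-7740, 3950, -4000) = (-2.48×10⁻¹⁵, 1.26×10⁻¹⁵, -1.28×10⁻¹⁵) N.
|F| = 3.06×10⁻¹⁵ N.

|F| ≈ 3.06×10⁻¹⁵ N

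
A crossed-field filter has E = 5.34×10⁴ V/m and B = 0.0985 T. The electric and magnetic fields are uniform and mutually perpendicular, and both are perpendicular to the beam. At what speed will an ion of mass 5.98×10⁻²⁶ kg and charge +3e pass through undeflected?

Straight-line motion ⇒ electric and magnetic forces cancel, so E = vB.
v = E/B = 5.34×10⁴/0.0985 = 5.42×10⁵ m/s.

v = 5.42×10⁵ m/s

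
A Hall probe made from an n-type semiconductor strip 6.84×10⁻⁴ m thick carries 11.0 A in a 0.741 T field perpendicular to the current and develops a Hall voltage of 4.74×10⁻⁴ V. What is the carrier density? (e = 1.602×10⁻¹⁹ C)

From V_H = IB/(n e t), n = IB/(V_H e t).
n = (11.0)(0.741)/((4.74×10⁻⁴)(1.602×10⁻¹⁹)(6.84×10⁻⁴)) ≈ 1.57×10²⁶ m⁻³.

n ≈ 1.57×10²⁶ m⁻³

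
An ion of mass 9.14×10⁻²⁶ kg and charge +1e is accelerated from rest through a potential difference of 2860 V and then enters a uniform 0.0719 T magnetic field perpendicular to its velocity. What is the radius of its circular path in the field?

r ≈ 0.795 m

Acceleration: |q|V = ½mv² ⇒ v = √(2|q|V/m) = √(2·1.602×10⁻¹⁹·2860/9.14×10⁻²⁶) ≈ 1.001×10⁵ m/s.
In the field: r = mv/(|q|B) = (9.14×10⁻²⁶)(1.001×10⁵)/((1.602×10⁻¹⁹)(0.0719)) ≈ 0.795 m.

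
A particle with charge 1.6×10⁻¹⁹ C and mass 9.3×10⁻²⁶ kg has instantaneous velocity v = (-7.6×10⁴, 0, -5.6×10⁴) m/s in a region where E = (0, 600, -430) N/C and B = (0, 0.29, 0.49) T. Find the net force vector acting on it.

F ≈ (2.60×10⁻¹⁵, 6.05×10⁻¹⁵, -3.60×10⁻¹⁵) N

v×B = (1.62×10⁴, 3.72×10⁴, -2.20×10⁴) N/C.
E + v×B = (1.62×10⁴, 3.78×10⁴, -2.25×10⁴) N/C.
F = q(E + v×B) = (1.6×10⁻¹⁹ C)·(1.62×10⁴, 3.78×10⁴, -2.25×10⁴) = (2.60×10⁻¹⁵, 6.05×10⁻¹⁵, -3.60×10⁻¹⁵) N.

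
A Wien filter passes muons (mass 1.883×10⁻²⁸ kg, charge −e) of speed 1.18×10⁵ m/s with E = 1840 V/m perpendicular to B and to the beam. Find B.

Balance of forces in the selector: qE = qvB ⇒ B = E/v.
B = 1840/1.18×10⁵ = 0.0156 T.

B = 0.0156 T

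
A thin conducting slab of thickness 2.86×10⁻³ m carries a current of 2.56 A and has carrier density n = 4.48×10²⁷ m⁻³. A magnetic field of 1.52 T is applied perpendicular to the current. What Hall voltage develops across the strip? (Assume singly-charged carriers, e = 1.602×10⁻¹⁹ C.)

V_H ≈ 1.90×10⁻⁶ V

V_H = IB/(n e t).
V_H = (2.56)(1.52)/((4.48×10²⁷)(1.602×10⁻¹⁹)(2.86×10⁻³)) ≈ 1.90×10⁻⁶ V.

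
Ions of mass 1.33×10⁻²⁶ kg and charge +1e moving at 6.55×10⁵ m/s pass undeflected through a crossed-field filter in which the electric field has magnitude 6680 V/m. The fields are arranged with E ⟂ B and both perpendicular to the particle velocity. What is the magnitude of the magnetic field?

Balance of forces in the selector: qE = qvB ⇒ B = E/v.
B = 6680/6.55×10⁵ = 0.0102 T.

B = 0.0102 T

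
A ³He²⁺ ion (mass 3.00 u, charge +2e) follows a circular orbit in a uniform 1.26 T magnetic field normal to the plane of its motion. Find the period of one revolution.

T ≈ 7.76×10⁻⁸ s

The cyclotron period depends only on m, q, B: T = 2πm/(|q|B).
T = 2π(4.983×10⁻²⁷)/((3.204×10⁻¹⁹)(1.26)) ≈ 7.76×10⁻⁸ s.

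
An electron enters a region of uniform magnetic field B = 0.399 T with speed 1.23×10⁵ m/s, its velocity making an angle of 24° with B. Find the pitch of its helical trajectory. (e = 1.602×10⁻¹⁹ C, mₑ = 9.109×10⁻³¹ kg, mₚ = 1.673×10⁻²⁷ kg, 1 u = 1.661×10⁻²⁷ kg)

p ≈ 1.01×10⁻⁵ m

v∥ = v cosθ = 1.23×10⁵·cos24° ≈ 1.124×10⁵ m/s.
T = 2πm/(|q|B) = 2π(9.109×10⁻³¹)/((1.602×10⁻¹⁹)(0.399)) ≈ 8.954×10⁻¹¹ s.
pitch = v∥ T = (1.124×10⁵)(8.954×10⁻¹¹) ≈ 1.01×10⁻⁵ m.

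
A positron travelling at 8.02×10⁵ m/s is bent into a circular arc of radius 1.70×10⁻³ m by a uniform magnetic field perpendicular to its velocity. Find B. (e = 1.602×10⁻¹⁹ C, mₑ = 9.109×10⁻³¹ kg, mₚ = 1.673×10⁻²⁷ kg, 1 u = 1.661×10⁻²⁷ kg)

B ≈ 2.68×10⁻³ T

From |q|vB = mv²/r, B = mv/(|q|r).
B = (9.109×10⁻³¹)(8.02×10⁵)/((1.602×10⁻¹⁹)(1.70×10⁻³)) ≈ 2.68×10⁻³ T.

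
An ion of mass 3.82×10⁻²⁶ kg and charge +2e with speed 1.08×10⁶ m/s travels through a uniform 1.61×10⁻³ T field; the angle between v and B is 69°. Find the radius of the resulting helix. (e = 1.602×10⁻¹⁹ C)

r ≈ 74.7 m

v⊥ = v sinθ = 1.08×10⁶·sin69° ≈ 1.008×10⁶ m/s.
r = m v⊥/(|q|B) = (3.82×10⁻²⁶)(1.008×10⁶)/((3.204×10⁻¹⁹)(1.61×10⁻³)) ≈ 74.7 m.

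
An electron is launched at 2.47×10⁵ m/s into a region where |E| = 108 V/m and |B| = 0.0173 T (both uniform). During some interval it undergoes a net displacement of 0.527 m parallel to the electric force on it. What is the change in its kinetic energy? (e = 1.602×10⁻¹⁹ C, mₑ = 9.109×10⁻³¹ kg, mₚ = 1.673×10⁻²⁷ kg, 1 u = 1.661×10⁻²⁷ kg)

ΔKE ≈ 9.12×10⁻¹⁸ J

The magnetic force is always ⟂ v and does no work; only the electric force changes KE.
ΔKE = F_E · d = |q|E d = (1.602×10⁻¹⁹)(108)(0.527) ≈ 9.12×10⁻¹⁸ J.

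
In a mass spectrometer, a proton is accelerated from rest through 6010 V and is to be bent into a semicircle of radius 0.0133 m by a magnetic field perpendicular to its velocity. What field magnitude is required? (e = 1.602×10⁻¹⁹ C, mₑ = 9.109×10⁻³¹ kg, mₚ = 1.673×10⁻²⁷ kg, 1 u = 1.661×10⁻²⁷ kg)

B ≈ 0.842 T

v = √(2|q|V/m) = √(2·1.602×10⁻¹⁹·6010/1.673×10⁻²⁷) ≈ 1.073×10⁶ m/s.
B = mv/(|q|r) = (1.673×10⁻²⁷)(1.073×10⁶)/((1.602×10⁻¹⁹)(0.0133)) ≈ 0.842 T.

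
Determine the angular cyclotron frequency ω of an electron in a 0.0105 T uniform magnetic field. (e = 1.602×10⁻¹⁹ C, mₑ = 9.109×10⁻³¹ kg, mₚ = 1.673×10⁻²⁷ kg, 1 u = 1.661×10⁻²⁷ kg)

ω ≈ 1.85×10⁹ rad/s

ω = |q|B/m.
ω = (1.602×10⁻¹⁹)(0.0105)/9.109×10⁻³¹ ≈ 1.85×10⁹ rad/s.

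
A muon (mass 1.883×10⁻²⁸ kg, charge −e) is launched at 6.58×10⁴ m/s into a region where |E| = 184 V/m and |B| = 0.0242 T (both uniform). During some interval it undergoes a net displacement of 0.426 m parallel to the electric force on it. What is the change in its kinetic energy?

The magnetic force is always ⟂ v and does no work; only the electric force changes KE.
ΔKE = F_E · d = |q|E d = (1.602×10⁻¹⁹)(184)(0.426) ≈ 1.26×10⁻¹⁷ J.

ΔKE ≈ 1.26×10⁻¹⁷ J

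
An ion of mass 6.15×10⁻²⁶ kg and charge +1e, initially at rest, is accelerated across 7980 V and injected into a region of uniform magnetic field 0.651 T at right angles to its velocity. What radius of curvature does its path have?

Acceleration: |q|V = ½mv² ⇒ v = √(2|q|V/m) = √(2·1.602×10⁻¹⁹·7980/6.15×10⁻²⁶) ≈ 2.039×10⁵ m/s.
In the field: r = mv/(|q|B) = (6.15×10⁻²⁶)(2.039×10⁵)/((1.602×10⁻¹⁹)(0.651)) ≈ 0.120 m.

r ≈ 0.120 m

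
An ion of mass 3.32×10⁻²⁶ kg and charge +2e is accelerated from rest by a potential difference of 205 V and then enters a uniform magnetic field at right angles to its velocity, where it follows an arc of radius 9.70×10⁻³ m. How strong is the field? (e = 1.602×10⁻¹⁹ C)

v = √(2|q|V/m) = √(2·3.204×10⁻¹⁹·205/3.32×10⁻²⁶) ≈ 6.290×10⁴ m/s.
B = mv/(|q|r) = (3.32×10⁻²⁶)(6.290×10⁴)/((3.204×10⁻¹⁹)(9.70×10⁻³)) ≈ 0.672 T.

B ≈ 0.672 T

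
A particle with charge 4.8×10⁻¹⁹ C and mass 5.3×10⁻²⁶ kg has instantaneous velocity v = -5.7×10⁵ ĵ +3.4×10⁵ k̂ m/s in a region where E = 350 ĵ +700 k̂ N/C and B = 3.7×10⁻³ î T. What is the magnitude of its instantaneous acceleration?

v×B = (0, 1260, 2110) N/C.
E + v×B = (0, 1610, 2810) N/C.
F = q(E + v×B) = (4.8×10⁻¹⁹ C)·(0, 1610, 2810) = (0, 7.72×10⁻¹⁶, 1.35×10⁻¹⁵) N.
|a| = |F|/m = 1.554×10⁻¹⁵/5.3×10⁻²⁶ ≈ 2.93×10¹⁰ m/s².

|a| ≈ 2.93×10¹⁰ m/s²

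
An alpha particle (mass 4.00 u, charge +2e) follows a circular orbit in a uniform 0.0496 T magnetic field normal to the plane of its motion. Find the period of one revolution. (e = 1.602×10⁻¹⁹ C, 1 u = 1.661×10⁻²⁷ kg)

The cyclotron period depends only on m, q, B: T = 2πm/(|q|B).
T = 2π(6.644×10⁻²⁷)/((3.204×10⁻¹⁹)(0.0496)) ≈ 2.63×10⁻⁶ s.

T ≈ 2.63×10⁻⁶ s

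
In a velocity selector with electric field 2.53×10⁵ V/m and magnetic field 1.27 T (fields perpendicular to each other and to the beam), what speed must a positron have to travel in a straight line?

For undeflected motion the electric and magnetic forces balance: qE = qvB.
v = E/B = 2.53×10⁵/1.27 = 1.99×10⁵ m/s.
The result is independent of the particle's charge and mass.

v = 1.99×10⁵ m/s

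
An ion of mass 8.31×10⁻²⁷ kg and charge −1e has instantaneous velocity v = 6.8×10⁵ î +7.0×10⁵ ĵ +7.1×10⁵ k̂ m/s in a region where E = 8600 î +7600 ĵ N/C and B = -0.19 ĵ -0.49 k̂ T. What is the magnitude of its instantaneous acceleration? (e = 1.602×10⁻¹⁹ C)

v×B = (-2.08×10⁵, 3.33×10⁵, -1.29×10⁵) N/C.
E + v×B = (-2.00×10⁵, 3.41×10⁵, -1.29×10⁵) N/C.
F = q(E + v×B) = (−1.602×10⁻¹⁹ C)·(-2.00×10⁵, 3.41×10⁵, -1.29×10⁵) = (3.20×10⁻¹⁴, -5.46×10⁻¹⁴, 2.07×10⁻¹⁴) N.
|a| = |F|/m = 6.656×10⁻¹⁴/8.31×10⁻²⁷ ≈ 8.01×10¹² m/s².

|a| ≈ 8.01×10¹² m/s²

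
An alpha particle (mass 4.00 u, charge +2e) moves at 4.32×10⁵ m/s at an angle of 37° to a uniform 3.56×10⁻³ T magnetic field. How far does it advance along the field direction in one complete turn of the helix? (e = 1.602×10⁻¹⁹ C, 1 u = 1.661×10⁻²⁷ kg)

p ≈ 12.6 m

v∥ = v cosθ = 4.32×10⁵·cos37° ≈ 3.450×10⁵ m/s.
T = 2πm/(|q|B) = 2π(6.644×10⁻²⁷)/((3.204×10⁻¹⁹)(3.56×10⁻³)) ≈ 3.660×10⁻⁵ s.
pitch = v∥ T = (3.450×10⁵)(3.660×10⁻⁵) ≈ 12.6 m.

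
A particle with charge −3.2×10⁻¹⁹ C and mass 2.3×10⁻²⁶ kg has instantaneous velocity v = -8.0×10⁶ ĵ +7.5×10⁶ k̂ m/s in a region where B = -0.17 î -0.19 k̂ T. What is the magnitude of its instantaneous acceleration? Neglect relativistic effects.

|a| ≈ 3.35×10¹³ m/s²

v×B = (1.52×10⁶, -1.28×10⁶, -1.36×10⁶) N/C.
F = q v×B = (−3.2×10⁻¹⁹ C)·(1.52×10⁶, -1.28×10⁶, -1.36×10⁶) = (-4.86×10⁻¹³, 4.08×10⁻¹³, 4.35×10⁻¹³) N.
|a| = |F|/m = 7.697×10⁻¹³/2.3×10⁻²⁶ ≈ 3.35×10¹³ m/s².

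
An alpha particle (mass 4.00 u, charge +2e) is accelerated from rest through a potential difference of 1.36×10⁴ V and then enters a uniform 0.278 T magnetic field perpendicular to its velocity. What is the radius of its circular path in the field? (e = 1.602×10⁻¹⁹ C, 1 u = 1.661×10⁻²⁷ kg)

Acceleration: |q|V = ½mv² ⇒ v = √(2|q|V/m) = √(2·3.204×10⁻¹⁹·1.36×10⁴/6.644×10⁻²⁷) ≈ 1.145×10⁶ m/s.
In the field: r = mv/(|q|B) = (6.644×10⁻²⁷)(1.145×10⁶)/((3.204×10⁻¹⁹)(0.278)) ≈ 0.0854 m.

r ≈ 0.0854 m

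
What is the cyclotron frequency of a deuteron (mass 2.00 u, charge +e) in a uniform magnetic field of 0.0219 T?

f ≈ 1.68×10⁵ Hz

f = |q|B/(2πm).
f = (1.602×10⁻¹⁹)(0.0219)/(2π·3.322×10⁻²⁷) ≈ 1.68×10⁵ Hz.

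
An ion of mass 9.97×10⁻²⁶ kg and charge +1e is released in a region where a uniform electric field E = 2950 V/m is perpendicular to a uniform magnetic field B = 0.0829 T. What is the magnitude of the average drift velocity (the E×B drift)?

v_d ≈ 3.56×10⁴ m/s

The E×B drift speed is v_d = E/B.
v_d = 2950/0.0829 = 3.56×10⁴ m/s.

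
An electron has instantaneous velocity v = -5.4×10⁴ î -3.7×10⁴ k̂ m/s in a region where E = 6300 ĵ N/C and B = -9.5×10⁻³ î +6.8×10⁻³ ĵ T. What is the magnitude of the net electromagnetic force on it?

v×B = (252, 352, -367) N/C.
E + v×B = (252, 6650, -367) N/C.
F = q(E + v×B) = (−1.602×10⁻¹⁹ C)·(252, 6650, -367) = (-4.03×10⁻¹⁷, -1.07×10⁻¹⁵, 5.88×10⁻¹⁷) N.
|F| = 1.07×10⁻¹⁵ N.

|F| ≈ 1.07×10⁻¹⁵ N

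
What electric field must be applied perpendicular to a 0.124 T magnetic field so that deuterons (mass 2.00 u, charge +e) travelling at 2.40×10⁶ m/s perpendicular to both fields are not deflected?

E = 2.98×10⁵ V/m

For straight-line motion qE = qvB, so E = vB.
E = 2.40×10⁶ × 0.124 = 2.98×10⁵ V/m.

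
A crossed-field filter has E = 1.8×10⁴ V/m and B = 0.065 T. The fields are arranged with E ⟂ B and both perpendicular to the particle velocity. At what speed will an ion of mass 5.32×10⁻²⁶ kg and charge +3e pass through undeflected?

v = 2.8×10⁵ m/s

Zero net Lorentz force requires |qE| = |q v×B|, i.e. E = vB.
v = E/B = 1.8×10⁴/0.065 = 2.8×10⁵ m/s.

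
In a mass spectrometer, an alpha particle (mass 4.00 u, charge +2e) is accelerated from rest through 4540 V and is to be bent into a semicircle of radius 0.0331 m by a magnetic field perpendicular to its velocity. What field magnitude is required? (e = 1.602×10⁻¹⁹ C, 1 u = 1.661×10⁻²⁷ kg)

v = √(2|q|V/m) = √(2·3.204×10⁻¹⁹·4540/6.644×10⁻²⁷) ≈ 6.617×10⁵ m/s.
B = mv/(|q|r) = (6.644×10⁻²⁷)(6.617×10⁵)/((3.204×10⁻¹⁹)(0.0331)) ≈ 0.415 T.

B ≈ 0.415 T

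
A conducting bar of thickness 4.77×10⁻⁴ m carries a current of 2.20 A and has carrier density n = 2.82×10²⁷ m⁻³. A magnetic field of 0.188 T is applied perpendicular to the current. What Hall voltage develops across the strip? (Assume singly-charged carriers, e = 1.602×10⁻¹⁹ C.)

V_H = IB/(n e t).
V_H = (2.20)(0.188)/((2.82×10²⁷)(1.602×10⁻¹⁹)(4.77×10⁻⁴)) ≈ 1.92×10⁻⁶ V.

V_H ≈ 1.92×10⁻⁶ V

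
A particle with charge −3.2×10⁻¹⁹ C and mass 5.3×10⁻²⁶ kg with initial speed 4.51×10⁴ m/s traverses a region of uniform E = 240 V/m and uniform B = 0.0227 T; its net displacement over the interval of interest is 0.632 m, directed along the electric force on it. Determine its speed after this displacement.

v_f ≈ 6.22×10⁴ m/s

B does no work; ΔKE = |q|E d.
½mv_f² = ½mv₀² + |q|Ed = ½(5.3×10⁻²⁶)(4.51×10⁴)² + (3.2×10⁻¹⁹)(240)(0.632) ≈ 5.390×10⁻¹⁷ J + 4.854×10⁻¹⁷ J ≈ 1.024×10⁻¹⁶ J.
v_f = √(2·1.024×10⁻¹⁶/5.3×10⁻²⁶) ≈ 6.22×10⁴ m/s.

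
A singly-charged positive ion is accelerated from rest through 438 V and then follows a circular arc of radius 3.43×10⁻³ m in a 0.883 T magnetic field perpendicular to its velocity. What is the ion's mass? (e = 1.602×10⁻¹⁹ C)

Combine |q|V = ½mv² and r = mv/(|q|B): eliminate v to get m = qB²r²/(2V).
m = (1.602×10⁻¹⁹)(0.883)²(3.43×10⁻³)²/(2·438) ≈ 1.68×10⁻²⁷ kg.

m ≈ 1.68×10⁻²⁷ kg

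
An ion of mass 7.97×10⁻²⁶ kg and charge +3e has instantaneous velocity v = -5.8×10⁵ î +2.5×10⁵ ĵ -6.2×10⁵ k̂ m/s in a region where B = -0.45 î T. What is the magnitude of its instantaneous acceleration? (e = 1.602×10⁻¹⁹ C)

|a| ≈ 1.81×10¹² m/s²

v×B = (0, 2.79×10⁵, 1.12×10⁵) N/C.
F = q v×B = (4.806×10⁻¹⁹ C)·(0, 2.79×10⁵, 1.12×10⁵) = (0, 1.34×10⁻¹³, 5.41×10⁻¹⁴) N.
|a| = |F|/m = 1.446×10⁻¹³/7.97×10⁻²⁶ ≈ 1.81×10¹² m/s².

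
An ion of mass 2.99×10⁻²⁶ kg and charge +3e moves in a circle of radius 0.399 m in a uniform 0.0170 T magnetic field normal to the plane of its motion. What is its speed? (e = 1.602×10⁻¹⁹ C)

v ≈ 1.09×10⁵ m/s

From |q|vB = mv²/r, v = |q|Br/m.
v = (4.806×10⁻¹⁹)(0.0170)(0.399)/2.99×10⁻²⁶ ≈ 1.09×10⁵ m/s.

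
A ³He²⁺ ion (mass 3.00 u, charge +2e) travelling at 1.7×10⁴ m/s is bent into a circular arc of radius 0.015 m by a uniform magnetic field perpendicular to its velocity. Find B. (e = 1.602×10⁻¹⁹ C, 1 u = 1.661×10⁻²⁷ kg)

From |q|vB = mv²/r, B = mv/(|q|r).
B = (4.983×10⁻²⁷)(1.7×10⁴)/((3.204×10⁻¹⁹)(0.015)) ≈ 0.018 T.

B ≈ 0.018 T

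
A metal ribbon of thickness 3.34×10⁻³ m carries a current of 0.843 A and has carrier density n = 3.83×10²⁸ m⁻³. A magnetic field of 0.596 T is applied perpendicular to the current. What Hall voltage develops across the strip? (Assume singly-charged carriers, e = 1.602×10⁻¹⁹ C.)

V_H ≈ 2.45×10⁻⁸ V

V_H = IB/(n e t).
V_H = (0.843)(0.596)/((3.83×10²⁸)(1.602×10⁻¹⁹)(3.34×10⁻³)) ≈ 2.45×10⁻⁸ V.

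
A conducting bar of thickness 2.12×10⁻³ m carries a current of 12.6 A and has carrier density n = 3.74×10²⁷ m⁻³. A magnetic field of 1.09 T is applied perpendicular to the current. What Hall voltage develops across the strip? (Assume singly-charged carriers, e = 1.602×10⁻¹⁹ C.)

V_H = IB/(n e t).
V_H = (12.6)(1.09)/((3.74×10²⁷)(1.602×10⁻¹⁹)(2.12×10⁻³)) ≈ 1.08×10⁻⁵ V.

V_H ≈ 1.08×10⁻⁵ V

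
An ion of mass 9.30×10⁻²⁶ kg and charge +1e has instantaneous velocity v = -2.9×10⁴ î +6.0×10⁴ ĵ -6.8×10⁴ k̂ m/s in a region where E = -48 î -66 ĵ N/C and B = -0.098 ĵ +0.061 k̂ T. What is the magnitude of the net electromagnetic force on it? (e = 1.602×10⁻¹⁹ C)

|F| ≈ 7.22×10⁻¹⁶ N

v×B = (-3000, 1770, 2840) N/C.
E + v×B = (-3050, 1700, 2840) N/C.
F = q(E + v×B) = (1.602×10⁻¹⁹ C)·(-3050, 1700, 2840) = (-4.89×10⁻¹⁶, 2.73×10⁻¹⁶, 4.55×10⁻¹⁶) N.
|F| = 7.22×10⁻¹⁶ N.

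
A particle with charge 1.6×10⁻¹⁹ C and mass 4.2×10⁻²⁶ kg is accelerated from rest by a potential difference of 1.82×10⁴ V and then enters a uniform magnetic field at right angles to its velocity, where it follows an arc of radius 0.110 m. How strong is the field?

B ≈ 0.889 T

v = √(2|q|V/m) = √(2·1.6×10⁻¹⁹·1.82×10⁴/4.2×10⁻²⁶) ≈ 3.724×10⁵ m/s.
B = mv/(|q|r) = (4.2×10⁻²⁶)(3.724×10⁵)/((1.6×10⁻¹⁹)(0.110)) ≈ 0.889 T.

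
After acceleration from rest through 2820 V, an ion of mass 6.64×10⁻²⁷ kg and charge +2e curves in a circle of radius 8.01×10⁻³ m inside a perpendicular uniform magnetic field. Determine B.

B ≈ 1.35 T

v = √(2|q|V/m) = √(2·3.204×10⁻¹⁹·2820/6.64×10⁻²⁷) ≈ 5.217×10⁵ m/s.
B = mv/(|q|r) = (6.64×10⁻²⁷)(5.217×10⁵)/((3.204×10⁻¹⁹)(8.01×10⁻³)) ≈ 1.35 T.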